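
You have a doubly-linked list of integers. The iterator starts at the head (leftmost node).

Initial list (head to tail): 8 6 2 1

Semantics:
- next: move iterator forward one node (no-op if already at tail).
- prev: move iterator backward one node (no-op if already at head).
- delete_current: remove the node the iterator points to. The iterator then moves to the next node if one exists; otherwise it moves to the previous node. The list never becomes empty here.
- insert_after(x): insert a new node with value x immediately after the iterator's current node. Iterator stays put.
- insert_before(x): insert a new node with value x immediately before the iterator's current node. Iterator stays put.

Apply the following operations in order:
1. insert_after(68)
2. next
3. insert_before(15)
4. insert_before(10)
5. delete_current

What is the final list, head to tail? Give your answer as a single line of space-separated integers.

After 1 (insert_after(68)): list=[8, 68, 6, 2, 1] cursor@8
After 2 (next): list=[8, 68, 6, 2, 1] cursor@68
After 3 (insert_before(15)): list=[8, 15, 68, 6, 2, 1] cursor@68
After 4 (insert_before(10)): list=[8, 15, 10, 68, 6, 2, 1] cursor@68
After 5 (delete_current): list=[8, 15, 10, 6, 2, 1] cursor@6

Answer: 8 15 10 6 2 1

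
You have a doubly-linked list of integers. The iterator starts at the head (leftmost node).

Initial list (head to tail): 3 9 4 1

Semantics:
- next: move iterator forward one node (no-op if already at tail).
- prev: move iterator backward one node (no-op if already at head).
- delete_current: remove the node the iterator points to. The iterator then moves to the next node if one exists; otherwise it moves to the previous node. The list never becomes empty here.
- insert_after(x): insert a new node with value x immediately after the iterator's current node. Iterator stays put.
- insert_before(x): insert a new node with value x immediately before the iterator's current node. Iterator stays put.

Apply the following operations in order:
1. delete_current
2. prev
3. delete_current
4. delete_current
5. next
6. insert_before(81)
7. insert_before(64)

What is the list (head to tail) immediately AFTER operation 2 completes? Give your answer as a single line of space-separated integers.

After 1 (delete_current): list=[9, 4, 1] cursor@9
After 2 (prev): list=[9, 4, 1] cursor@9

Answer: 9 4 1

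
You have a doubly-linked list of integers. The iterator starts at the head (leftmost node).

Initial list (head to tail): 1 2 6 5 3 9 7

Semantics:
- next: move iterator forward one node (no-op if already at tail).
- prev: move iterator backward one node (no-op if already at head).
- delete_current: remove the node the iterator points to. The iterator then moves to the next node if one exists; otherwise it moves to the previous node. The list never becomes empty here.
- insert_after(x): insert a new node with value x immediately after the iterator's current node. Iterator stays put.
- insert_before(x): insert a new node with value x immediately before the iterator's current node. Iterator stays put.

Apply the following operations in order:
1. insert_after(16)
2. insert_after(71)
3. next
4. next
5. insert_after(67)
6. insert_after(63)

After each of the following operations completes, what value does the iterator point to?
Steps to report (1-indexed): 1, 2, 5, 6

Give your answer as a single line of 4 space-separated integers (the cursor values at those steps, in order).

Answer: 1 1 16 16

Derivation:
After 1 (insert_after(16)): list=[1, 16, 2, 6, 5, 3, 9, 7] cursor@1
After 2 (insert_after(71)): list=[1, 71, 16, 2, 6, 5, 3, 9, 7] cursor@1
After 3 (next): list=[1, 71, 16, 2, 6, 5, 3, 9, 7] cursor@71
After 4 (next): list=[1, 71, 16, 2, 6, 5, 3, 9, 7] cursor@16
After 5 (insert_after(67)): list=[1, 71, 16, 67, 2, 6, 5, 3, 9, 7] cursor@16
After 6 (insert_after(63)): list=[1, 71, 16, 63, 67, 2, 6, 5, 3, 9, 7] cursor@16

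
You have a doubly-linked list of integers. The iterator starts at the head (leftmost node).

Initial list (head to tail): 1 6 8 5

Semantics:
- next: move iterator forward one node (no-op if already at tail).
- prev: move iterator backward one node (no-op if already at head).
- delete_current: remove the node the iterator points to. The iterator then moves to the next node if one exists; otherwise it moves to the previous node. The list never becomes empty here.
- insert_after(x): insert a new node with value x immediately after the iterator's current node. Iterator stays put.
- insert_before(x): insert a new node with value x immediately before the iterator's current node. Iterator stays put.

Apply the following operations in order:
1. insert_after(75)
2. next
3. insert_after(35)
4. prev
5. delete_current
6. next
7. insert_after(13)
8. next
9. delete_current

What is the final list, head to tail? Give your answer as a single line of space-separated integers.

After 1 (insert_after(75)): list=[1, 75, 6, 8, 5] cursor@1
After 2 (next): list=[1, 75, 6, 8, 5] cursor@75
After 3 (insert_after(35)): list=[1, 75, 35, 6, 8, 5] cursor@75
After 4 (prev): list=[1, 75, 35, 6, 8, 5] cursor@1
After 5 (delete_current): list=[75, 35, 6, 8, 5] cursor@75
After 6 (next): list=[75, 35, 6, 8, 5] cursor@35
After 7 (insert_after(13)): list=[75, 35, 13, 6, 8, 5] cursor@35
After 8 (next): list=[75, 35, 13, 6, 8, 5] cursor@13
After 9 (delete_current): list=[75, 35, 6, 8, 5] cursor@6

Answer: 75 35 6 8 5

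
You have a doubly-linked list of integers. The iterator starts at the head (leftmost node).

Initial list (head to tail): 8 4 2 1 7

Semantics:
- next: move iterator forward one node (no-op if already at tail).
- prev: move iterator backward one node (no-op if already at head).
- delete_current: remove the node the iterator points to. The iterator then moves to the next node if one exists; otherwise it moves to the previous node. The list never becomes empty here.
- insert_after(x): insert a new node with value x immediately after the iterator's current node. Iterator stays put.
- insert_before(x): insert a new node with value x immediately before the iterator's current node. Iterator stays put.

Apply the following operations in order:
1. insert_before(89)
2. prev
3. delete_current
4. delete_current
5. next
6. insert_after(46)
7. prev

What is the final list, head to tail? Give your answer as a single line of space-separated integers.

After 1 (insert_before(89)): list=[89, 8, 4, 2, 1, 7] cursor@8
After 2 (prev): list=[89, 8, 4, 2, 1, 7] cursor@89
After 3 (delete_current): list=[8, 4, 2, 1, 7] cursor@8
After 4 (delete_current): list=[4, 2, 1, 7] cursor@4
After 5 (next): list=[4, 2, 1, 7] cursor@2
After 6 (insert_after(46)): list=[4, 2, 46, 1, 7] cursor@2
After 7 (prev): list=[4, 2, 46, 1, 7] cursor@4

Answer: 4 2 46 1 7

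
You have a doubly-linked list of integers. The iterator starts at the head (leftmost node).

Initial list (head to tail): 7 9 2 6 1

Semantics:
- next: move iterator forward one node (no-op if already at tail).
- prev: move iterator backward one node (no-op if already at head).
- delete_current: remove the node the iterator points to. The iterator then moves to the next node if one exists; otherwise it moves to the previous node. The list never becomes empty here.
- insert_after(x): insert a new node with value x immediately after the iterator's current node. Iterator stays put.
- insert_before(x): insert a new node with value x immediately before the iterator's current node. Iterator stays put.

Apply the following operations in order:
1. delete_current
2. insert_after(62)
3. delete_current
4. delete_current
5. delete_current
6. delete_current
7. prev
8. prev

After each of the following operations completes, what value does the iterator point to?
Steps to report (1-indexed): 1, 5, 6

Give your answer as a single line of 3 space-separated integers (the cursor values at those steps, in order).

After 1 (delete_current): list=[9, 2, 6, 1] cursor@9
After 2 (insert_after(62)): list=[9, 62, 2, 6, 1] cursor@9
After 3 (delete_current): list=[62, 2, 6, 1] cursor@62
After 4 (delete_current): list=[2, 6, 1] cursor@2
After 5 (delete_current): list=[6, 1] cursor@6
After 6 (delete_current): list=[1] cursor@1
After 7 (prev): list=[1] cursor@1
After 8 (prev): list=[1] cursor@1

Answer: 9 6 1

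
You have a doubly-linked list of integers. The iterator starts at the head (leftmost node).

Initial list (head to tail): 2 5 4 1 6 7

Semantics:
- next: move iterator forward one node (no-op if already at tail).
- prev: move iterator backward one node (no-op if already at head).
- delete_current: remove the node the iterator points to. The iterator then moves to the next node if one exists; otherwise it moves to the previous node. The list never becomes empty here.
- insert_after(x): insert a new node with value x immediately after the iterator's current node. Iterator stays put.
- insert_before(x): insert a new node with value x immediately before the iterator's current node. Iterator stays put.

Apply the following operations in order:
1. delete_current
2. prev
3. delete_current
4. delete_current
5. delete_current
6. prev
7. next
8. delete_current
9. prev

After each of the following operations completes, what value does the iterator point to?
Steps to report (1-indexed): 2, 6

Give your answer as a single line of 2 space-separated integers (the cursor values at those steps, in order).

Answer: 5 6

Derivation:
After 1 (delete_current): list=[5, 4, 1, 6, 7] cursor@5
After 2 (prev): list=[5, 4, 1, 6, 7] cursor@5
After 3 (delete_current): list=[4, 1, 6, 7] cursor@4
After 4 (delete_current): list=[1, 6, 7] cursor@1
After 5 (delete_current): list=[6, 7] cursor@6
After 6 (prev): list=[6, 7] cursor@6
After 7 (next): list=[6, 7] cursor@7
After 8 (delete_current): list=[6] cursor@6
After 9 (prev): list=[6] cursor@6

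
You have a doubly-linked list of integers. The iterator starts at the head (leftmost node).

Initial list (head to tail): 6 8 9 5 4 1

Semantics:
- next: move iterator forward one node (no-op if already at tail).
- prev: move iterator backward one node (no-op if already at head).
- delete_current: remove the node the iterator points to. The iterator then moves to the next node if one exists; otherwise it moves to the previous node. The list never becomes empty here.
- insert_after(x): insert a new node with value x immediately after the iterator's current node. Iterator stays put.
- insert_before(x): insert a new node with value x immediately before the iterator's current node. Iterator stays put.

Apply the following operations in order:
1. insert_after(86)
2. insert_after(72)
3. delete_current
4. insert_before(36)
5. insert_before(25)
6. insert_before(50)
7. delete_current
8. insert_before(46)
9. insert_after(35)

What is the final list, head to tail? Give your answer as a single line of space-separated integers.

After 1 (insert_after(86)): list=[6, 86, 8, 9, 5, 4, 1] cursor@6
After 2 (insert_after(72)): list=[6, 72, 86, 8, 9, 5, 4, 1] cursor@6
After 3 (delete_current): list=[72, 86, 8, 9, 5, 4, 1] cursor@72
After 4 (insert_before(36)): list=[36, 72, 86, 8, 9, 5, 4, 1] cursor@72
After 5 (insert_before(25)): list=[36, 25, 72, 86, 8, 9, 5, 4, 1] cursor@72
After 6 (insert_before(50)): list=[36, 25, 50, 72, 86, 8, 9, 5, 4, 1] cursor@72
After 7 (delete_current): list=[36, 25, 50, 86, 8, 9, 5, 4, 1] cursor@86
After 8 (insert_before(46)): list=[36, 25, 50, 46, 86, 8, 9, 5, 4, 1] cursor@86
After 9 (insert_after(35)): list=[36, 25, 50, 46, 86, 35, 8, 9, 5, 4, 1] cursor@86

Answer: 36 25 50 46 86 35 8 9 5 4 1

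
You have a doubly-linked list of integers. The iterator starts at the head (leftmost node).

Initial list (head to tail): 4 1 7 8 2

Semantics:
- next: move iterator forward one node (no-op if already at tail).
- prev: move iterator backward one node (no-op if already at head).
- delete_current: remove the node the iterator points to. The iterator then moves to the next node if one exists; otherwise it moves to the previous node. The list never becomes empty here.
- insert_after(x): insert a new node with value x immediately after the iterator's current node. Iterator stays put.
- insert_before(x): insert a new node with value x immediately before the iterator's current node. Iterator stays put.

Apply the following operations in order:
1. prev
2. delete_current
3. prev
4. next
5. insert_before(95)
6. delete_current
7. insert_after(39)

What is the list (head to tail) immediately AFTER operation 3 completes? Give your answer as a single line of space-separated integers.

Answer: 1 7 8 2

Derivation:
After 1 (prev): list=[4, 1, 7, 8, 2] cursor@4
After 2 (delete_current): list=[1, 7, 8, 2] cursor@1
After 3 (prev): list=[1, 7, 8, 2] cursor@1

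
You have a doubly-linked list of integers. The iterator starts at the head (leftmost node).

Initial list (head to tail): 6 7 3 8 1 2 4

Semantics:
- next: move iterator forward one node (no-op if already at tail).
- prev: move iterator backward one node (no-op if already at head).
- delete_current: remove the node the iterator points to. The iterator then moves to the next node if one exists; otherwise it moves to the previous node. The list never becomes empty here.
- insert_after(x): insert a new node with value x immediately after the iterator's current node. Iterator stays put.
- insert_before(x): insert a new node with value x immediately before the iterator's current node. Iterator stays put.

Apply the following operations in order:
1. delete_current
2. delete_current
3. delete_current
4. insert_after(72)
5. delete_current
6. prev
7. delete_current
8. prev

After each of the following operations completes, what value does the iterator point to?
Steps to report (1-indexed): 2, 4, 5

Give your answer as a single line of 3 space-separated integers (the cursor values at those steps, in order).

Answer: 3 8 72

Derivation:
After 1 (delete_current): list=[7, 3, 8, 1, 2, 4] cursor@7
After 2 (delete_current): list=[3, 8, 1, 2, 4] cursor@3
After 3 (delete_current): list=[8, 1, 2, 4] cursor@8
After 4 (insert_after(72)): list=[8, 72, 1, 2, 4] cursor@8
After 5 (delete_current): list=[72, 1, 2, 4] cursor@72
After 6 (prev): list=[72, 1, 2, 4] cursor@72
After 7 (delete_current): list=[1, 2, 4] cursor@1
After 8 (prev): list=[1, 2, 4] cursor@1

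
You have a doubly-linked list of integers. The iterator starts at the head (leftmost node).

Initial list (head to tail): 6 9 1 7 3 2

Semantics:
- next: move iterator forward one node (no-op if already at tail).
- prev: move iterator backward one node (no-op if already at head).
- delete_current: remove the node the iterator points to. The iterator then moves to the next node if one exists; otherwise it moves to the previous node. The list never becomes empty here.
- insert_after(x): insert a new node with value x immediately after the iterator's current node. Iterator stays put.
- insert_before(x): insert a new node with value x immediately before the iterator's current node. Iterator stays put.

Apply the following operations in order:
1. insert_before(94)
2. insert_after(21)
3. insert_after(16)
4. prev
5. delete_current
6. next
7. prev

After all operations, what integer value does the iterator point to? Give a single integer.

After 1 (insert_before(94)): list=[94, 6, 9, 1, 7, 3, 2] cursor@6
After 2 (insert_after(21)): list=[94, 6, 21, 9, 1, 7, 3, 2] cursor@6
After 3 (insert_after(16)): list=[94, 6, 16, 21, 9, 1, 7, 3, 2] cursor@6
After 4 (prev): list=[94, 6, 16, 21, 9, 1, 7, 3, 2] cursor@94
After 5 (delete_current): list=[6, 16, 21, 9, 1, 7, 3, 2] cursor@6
After 6 (next): list=[6, 16, 21, 9, 1, 7, 3, 2] cursor@16
After 7 (prev): list=[6, 16, 21, 9, 1, 7, 3, 2] cursor@6

Answer: 6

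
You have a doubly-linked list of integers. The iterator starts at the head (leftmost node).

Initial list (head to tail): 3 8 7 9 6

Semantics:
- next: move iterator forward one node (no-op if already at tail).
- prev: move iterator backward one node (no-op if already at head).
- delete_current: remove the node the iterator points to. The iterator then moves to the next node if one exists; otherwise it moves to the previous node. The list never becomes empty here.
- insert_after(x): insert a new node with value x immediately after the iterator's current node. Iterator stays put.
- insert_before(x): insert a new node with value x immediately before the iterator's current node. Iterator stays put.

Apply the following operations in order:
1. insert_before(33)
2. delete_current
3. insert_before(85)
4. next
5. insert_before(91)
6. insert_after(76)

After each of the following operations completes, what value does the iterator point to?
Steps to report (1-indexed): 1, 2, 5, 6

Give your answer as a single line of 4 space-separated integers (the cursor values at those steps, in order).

After 1 (insert_before(33)): list=[33, 3, 8, 7, 9, 6] cursor@3
After 2 (delete_current): list=[33, 8, 7, 9, 6] cursor@8
After 3 (insert_before(85)): list=[33, 85, 8, 7, 9, 6] cursor@8
After 4 (next): list=[33, 85, 8, 7, 9, 6] cursor@7
After 5 (insert_before(91)): list=[33, 85, 8, 91, 7, 9, 6] cursor@7
After 6 (insert_after(76)): list=[33, 85, 8, 91, 7, 76, 9, 6] cursor@7

Answer: 3 8 7 7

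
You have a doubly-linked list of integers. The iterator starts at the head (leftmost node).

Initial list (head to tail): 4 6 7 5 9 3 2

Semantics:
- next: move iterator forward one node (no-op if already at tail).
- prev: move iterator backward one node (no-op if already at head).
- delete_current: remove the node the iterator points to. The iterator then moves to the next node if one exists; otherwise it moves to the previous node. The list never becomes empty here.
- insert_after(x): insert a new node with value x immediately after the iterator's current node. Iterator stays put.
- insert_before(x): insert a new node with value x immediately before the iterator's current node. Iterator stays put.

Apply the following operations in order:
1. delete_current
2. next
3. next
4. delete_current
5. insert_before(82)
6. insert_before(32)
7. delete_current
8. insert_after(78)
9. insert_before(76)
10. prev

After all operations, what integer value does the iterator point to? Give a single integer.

After 1 (delete_current): list=[6, 7, 5, 9, 3, 2] cursor@6
After 2 (next): list=[6, 7, 5, 9, 3, 2] cursor@7
After 3 (next): list=[6, 7, 5, 9, 3, 2] cursor@5
After 4 (delete_current): list=[6, 7, 9, 3, 2] cursor@9
After 5 (insert_before(82)): list=[6, 7, 82, 9, 3, 2] cursor@9
After 6 (insert_before(32)): list=[6, 7, 82, 32, 9, 3, 2] cursor@9
After 7 (delete_current): list=[6, 7, 82, 32, 3, 2] cursor@3
After 8 (insert_after(78)): list=[6, 7, 82, 32, 3, 78, 2] cursor@3
After 9 (insert_before(76)): list=[6, 7, 82, 32, 76, 3, 78, 2] cursor@3
After 10 (prev): list=[6, 7, 82, 32, 76, 3, 78, 2] cursor@76

Answer: 76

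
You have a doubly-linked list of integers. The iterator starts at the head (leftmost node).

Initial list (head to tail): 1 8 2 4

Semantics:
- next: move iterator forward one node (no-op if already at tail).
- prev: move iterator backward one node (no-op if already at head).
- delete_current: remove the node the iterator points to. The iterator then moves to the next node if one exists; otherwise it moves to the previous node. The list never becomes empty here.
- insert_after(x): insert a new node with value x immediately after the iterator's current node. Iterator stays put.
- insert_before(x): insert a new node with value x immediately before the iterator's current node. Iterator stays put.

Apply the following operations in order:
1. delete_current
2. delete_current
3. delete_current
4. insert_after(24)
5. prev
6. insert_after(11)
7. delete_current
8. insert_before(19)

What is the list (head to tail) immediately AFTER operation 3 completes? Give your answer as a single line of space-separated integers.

After 1 (delete_current): list=[8, 2, 4] cursor@8
After 2 (delete_current): list=[2, 4] cursor@2
After 3 (delete_current): list=[4] cursor@4

Answer: 4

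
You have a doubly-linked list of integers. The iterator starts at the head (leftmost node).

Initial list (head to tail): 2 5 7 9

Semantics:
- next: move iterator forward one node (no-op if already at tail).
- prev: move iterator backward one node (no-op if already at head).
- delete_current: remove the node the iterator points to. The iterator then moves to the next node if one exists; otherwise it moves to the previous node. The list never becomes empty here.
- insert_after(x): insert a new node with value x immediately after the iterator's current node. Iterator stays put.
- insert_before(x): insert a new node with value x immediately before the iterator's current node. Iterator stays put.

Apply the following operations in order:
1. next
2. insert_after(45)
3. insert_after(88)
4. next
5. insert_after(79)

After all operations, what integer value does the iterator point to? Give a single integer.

After 1 (next): list=[2, 5, 7, 9] cursor@5
After 2 (insert_after(45)): list=[2, 5, 45, 7, 9] cursor@5
After 3 (insert_after(88)): list=[2, 5, 88, 45, 7, 9] cursor@5
After 4 (next): list=[2, 5, 88, 45, 7, 9] cursor@88
After 5 (insert_after(79)): list=[2, 5, 88, 79, 45, 7, 9] cursor@88

Answer: 88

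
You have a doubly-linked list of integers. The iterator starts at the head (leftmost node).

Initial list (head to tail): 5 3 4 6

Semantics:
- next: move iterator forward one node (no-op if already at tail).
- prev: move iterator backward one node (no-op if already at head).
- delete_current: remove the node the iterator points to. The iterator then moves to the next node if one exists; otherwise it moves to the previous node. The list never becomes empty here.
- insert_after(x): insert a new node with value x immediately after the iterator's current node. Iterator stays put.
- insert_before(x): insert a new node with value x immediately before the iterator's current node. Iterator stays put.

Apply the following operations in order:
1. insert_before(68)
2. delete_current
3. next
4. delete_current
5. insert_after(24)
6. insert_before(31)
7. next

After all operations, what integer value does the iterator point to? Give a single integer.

After 1 (insert_before(68)): list=[68, 5, 3, 4, 6] cursor@5
After 2 (delete_current): list=[68, 3, 4, 6] cursor@3
After 3 (next): list=[68, 3, 4, 6] cursor@4
After 4 (delete_current): list=[68, 3, 6] cursor@6
After 5 (insert_after(24)): list=[68, 3, 6, 24] cursor@6
After 6 (insert_before(31)): list=[68, 3, 31, 6, 24] cursor@6
After 7 (next): list=[68, 3, 31, 6, 24] cursor@24

Answer: 24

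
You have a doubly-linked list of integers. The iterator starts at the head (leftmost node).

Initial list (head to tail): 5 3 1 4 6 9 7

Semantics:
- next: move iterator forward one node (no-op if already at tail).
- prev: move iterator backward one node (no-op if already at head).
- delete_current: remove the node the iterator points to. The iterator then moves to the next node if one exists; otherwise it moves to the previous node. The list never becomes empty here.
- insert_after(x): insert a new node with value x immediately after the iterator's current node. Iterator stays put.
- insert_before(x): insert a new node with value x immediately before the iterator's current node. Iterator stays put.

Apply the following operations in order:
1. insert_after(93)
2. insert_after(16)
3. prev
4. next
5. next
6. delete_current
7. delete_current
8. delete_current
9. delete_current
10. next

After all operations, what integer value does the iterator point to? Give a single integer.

Answer: 9

Derivation:
After 1 (insert_after(93)): list=[5, 93, 3, 1, 4, 6, 9, 7] cursor@5
After 2 (insert_after(16)): list=[5, 16, 93, 3, 1, 4, 6, 9, 7] cursor@5
After 3 (prev): list=[5, 16, 93, 3, 1, 4, 6, 9, 7] cursor@5
After 4 (next): list=[5, 16, 93, 3, 1, 4, 6, 9, 7] cursor@16
After 5 (next): list=[5, 16, 93, 3, 1, 4, 6, 9, 7] cursor@93
After 6 (delete_current): list=[5, 16, 3, 1, 4, 6, 9, 7] cursor@3
After 7 (delete_current): list=[5, 16, 1, 4, 6, 9, 7] cursor@1
After 8 (delete_current): list=[5, 16, 4, 6, 9, 7] cursor@4
After 9 (delete_current): list=[5, 16, 6, 9, 7] cursor@6
After 10 (next): list=[5, 16, 6, 9, 7] cursor@9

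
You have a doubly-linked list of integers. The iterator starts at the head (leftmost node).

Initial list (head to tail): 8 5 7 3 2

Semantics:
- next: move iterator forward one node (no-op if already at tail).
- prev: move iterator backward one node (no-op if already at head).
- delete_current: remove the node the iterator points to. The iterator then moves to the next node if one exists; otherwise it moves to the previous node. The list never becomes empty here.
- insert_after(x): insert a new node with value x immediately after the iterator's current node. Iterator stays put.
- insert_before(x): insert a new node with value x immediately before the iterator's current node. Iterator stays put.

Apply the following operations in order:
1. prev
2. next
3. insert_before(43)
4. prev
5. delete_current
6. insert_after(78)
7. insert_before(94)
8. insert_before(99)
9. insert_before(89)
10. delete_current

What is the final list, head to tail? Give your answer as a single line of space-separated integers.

After 1 (prev): list=[8, 5, 7, 3, 2] cursor@8
After 2 (next): list=[8, 5, 7, 3, 2] cursor@5
After 3 (insert_before(43)): list=[8, 43, 5, 7, 3, 2] cursor@5
After 4 (prev): list=[8, 43, 5, 7, 3, 2] cursor@43
After 5 (delete_current): list=[8, 5, 7, 3, 2] cursor@5
After 6 (insert_after(78)): list=[8, 5, 78, 7, 3, 2] cursor@5
After 7 (insert_before(94)): list=[8, 94, 5, 78, 7, 3, 2] cursor@5
After 8 (insert_before(99)): list=[8, 94, 99, 5, 78, 7, 3, 2] cursor@5
After 9 (insert_before(89)): list=[8, 94, 99, 89, 5, 78, 7, 3, 2] cursor@5
After 10 (delete_current): list=[8, 94, 99, 89, 78, 7, 3, 2] cursor@78

Answer: 8 94 99 89 78 7 3 2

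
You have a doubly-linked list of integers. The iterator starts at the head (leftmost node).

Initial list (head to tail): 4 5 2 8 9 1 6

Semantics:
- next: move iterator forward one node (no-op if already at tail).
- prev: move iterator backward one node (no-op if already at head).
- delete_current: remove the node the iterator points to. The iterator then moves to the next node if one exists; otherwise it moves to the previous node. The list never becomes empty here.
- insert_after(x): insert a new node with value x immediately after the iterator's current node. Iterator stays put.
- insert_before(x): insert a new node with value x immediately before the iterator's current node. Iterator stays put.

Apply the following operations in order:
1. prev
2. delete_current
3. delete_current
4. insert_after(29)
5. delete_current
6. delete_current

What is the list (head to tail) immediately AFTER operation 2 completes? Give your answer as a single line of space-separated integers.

Answer: 5 2 8 9 1 6

Derivation:
After 1 (prev): list=[4, 5, 2, 8, 9, 1, 6] cursor@4
After 2 (delete_current): list=[5, 2, 8, 9, 1, 6] cursor@5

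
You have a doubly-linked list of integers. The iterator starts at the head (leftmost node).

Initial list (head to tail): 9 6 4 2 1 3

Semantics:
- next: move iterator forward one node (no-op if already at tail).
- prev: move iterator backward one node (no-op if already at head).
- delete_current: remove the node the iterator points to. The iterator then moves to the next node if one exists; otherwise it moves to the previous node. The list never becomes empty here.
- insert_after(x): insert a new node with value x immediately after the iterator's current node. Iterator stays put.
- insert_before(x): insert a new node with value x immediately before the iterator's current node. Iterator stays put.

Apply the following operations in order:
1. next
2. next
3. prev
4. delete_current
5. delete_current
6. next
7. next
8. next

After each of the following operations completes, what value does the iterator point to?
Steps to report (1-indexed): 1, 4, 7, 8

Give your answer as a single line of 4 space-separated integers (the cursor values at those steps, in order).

After 1 (next): list=[9, 6, 4, 2, 1, 3] cursor@6
After 2 (next): list=[9, 6, 4, 2, 1, 3] cursor@4
After 3 (prev): list=[9, 6, 4, 2, 1, 3] cursor@6
After 4 (delete_current): list=[9, 4, 2, 1, 3] cursor@4
After 5 (delete_current): list=[9, 2, 1, 3] cursor@2
After 6 (next): list=[9, 2, 1, 3] cursor@1
After 7 (next): list=[9, 2, 1, 3] cursor@3
After 8 (next): list=[9, 2, 1, 3] cursor@3

Answer: 6 4 3 3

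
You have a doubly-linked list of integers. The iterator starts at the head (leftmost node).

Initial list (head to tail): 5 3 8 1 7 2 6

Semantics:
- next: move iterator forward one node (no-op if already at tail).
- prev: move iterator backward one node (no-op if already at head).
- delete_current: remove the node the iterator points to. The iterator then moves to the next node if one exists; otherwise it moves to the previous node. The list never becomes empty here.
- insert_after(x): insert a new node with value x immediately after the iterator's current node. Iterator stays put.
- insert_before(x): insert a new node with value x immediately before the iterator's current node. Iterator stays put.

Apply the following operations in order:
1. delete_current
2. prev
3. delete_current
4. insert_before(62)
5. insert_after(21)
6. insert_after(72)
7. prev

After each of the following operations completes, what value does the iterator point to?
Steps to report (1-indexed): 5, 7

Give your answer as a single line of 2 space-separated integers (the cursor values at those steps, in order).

Answer: 8 62

Derivation:
After 1 (delete_current): list=[3, 8, 1, 7, 2, 6] cursor@3
After 2 (prev): list=[3, 8, 1, 7, 2, 6] cursor@3
After 3 (delete_current): list=[8, 1, 7, 2, 6] cursor@8
After 4 (insert_before(62)): list=[62, 8, 1, 7, 2, 6] cursor@8
After 5 (insert_after(21)): list=[62, 8, 21, 1, 7, 2, 6] cursor@8
After 6 (insert_after(72)): list=[62, 8, 72, 21, 1, 7, 2, 6] cursor@8
After 7 (prev): list=[62, 8, 72, 21, 1, 7, 2, 6] cursor@62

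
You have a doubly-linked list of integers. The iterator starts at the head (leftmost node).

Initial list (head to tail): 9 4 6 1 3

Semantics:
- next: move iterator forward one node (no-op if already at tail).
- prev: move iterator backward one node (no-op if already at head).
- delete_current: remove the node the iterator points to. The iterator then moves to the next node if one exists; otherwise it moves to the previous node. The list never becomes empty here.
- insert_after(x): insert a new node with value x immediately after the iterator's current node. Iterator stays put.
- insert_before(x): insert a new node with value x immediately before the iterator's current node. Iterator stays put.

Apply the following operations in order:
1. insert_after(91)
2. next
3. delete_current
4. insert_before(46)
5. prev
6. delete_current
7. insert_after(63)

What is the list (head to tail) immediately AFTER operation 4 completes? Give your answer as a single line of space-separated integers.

Answer: 9 46 4 6 1 3

Derivation:
After 1 (insert_after(91)): list=[9, 91, 4, 6, 1, 3] cursor@9
After 2 (next): list=[9, 91, 4, 6, 1, 3] cursor@91
After 3 (delete_current): list=[9, 4, 6, 1, 3] cursor@4
After 4 (insert_before(46)): list=[9, 46, 4, 6, 1, 3] cursor@4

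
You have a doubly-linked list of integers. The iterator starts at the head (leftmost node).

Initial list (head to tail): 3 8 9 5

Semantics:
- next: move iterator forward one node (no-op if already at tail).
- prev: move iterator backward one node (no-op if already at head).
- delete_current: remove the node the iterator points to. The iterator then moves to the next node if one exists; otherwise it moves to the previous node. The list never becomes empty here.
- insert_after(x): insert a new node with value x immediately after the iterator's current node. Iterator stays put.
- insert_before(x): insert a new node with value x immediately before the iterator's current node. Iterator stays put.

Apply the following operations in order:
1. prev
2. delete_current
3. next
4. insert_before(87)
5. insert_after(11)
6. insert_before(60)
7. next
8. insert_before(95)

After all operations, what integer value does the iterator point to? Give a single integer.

After 1 (prev): list=[3, 8, 9, 5] cursor@3
After 2 (delete_current): list=[8, 9, 5] cursor@8
After 3 (next): list=[8, 9, 5] cursor@9
After 4 (insert_before(87)): list=[8, 87, 9, 5] cursor@9
After 5 (insert_after(11)): list=[8, 87, 9, 11, 5] cursor@9
After 6 (insert_before(60)): list=[8, 87, 60, 9, 11, 5] cursor@9
After 7 (next): list=[8, 87, 60, 9, 11, 5] cursor@11
After 8 (insert_before(95)): list=[8, 87, 60, 9, 95, 11, 5] cursor@11

Answer: 11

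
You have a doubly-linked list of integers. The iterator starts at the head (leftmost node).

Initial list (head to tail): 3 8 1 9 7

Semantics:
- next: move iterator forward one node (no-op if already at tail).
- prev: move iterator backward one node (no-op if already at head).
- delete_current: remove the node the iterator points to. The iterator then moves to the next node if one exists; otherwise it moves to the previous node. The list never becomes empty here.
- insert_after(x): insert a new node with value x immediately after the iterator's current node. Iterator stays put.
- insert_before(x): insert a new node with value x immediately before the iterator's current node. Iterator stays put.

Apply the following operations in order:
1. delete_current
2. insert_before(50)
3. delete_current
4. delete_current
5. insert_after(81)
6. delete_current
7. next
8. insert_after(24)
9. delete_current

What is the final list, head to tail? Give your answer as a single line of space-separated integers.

Answer: 50 81 24

Derivation:
After 1 (delete_current): list=[8, 1, 9, 7] cursor@8
After 2 (insert_before(50)): list=[50, 8, 1, 9, 7] cursor@8
After 3 (delete_current): list=[50, 1, 9, 7] cursor@1
After 4 (delete_current): list=[50, 9, 7] cursor@9
After 5 (insert_after(81)): list=[50, 9, 81, 7] cursor@9
After 6 (delete_current): list=[50, 81, 7] cursor@81
After 7 (next): list=[50, 81, 7] cursor@7
After 8 (insert_after(24)): list=[50, 81, 7, 24] cursor@7
After 9 (delete_current): list=[50, 81, 24] cursor@24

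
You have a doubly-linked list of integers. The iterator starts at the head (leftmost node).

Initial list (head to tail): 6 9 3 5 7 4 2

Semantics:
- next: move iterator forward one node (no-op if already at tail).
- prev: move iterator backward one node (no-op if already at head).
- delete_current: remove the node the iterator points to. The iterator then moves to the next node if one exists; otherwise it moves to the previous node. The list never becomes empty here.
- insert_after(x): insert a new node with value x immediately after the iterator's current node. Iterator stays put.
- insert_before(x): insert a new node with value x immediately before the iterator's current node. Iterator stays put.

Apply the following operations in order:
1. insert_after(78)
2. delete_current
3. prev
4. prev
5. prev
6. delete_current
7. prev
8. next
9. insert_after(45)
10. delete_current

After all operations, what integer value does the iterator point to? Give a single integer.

Answer: 45

Derivation:
After 1 (insert_after(78)): list=[6, 78, 9, 3, 5, 7, 4, 2] cursor@6
After 2 (delete_current): list=[78, 9, 3, 5, 7, 4, 2] cursor@78
After 3 (prev): list=[78, 9, 3, 5, 7, 4, 2] cursor@78
After 4 (prev): list=[78, 9, 3, 5, 7, 4, 2] cursor@78
After 5 (prev): list=[78, 9, 3, 5, 7, 4, 2] cursor@78
After 6 (delete_current): list=[9, 3, 5, 7, 4, 2] cursor@9
After 7 (prev): list=[9, 3, 5, 7, 4, 2] cursor@9
After 8 (next): list=[9, 3, 5, 7, 4, 2] cursor@3
After 9 (insert_after(45)): list=[9, 3, 45, 5, 7, 4, 2] cursor@3
After 10 (delete_current): list=[9, 45, 5, 7, 4, 2] cursor@45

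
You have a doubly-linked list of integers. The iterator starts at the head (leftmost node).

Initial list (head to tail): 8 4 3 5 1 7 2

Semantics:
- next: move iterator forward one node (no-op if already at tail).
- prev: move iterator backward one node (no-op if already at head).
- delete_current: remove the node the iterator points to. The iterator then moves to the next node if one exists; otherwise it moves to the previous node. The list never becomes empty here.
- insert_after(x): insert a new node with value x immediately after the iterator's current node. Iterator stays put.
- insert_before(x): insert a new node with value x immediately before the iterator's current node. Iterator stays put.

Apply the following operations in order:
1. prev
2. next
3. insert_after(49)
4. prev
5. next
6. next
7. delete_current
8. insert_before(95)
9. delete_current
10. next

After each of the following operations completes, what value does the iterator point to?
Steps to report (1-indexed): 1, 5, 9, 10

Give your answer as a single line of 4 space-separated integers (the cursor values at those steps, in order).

After 1 (prev): list=[8, 4, 3, 5, 1, 7, 2] cursor@8
After 2 (next): list=[8, 4, 3, 5, 1, 7, 2] cursor@4
After 3 (insert_after(49)): list=[8, 4, 49, 3, 5, 1, 7, 2] cursor@4
After 4 (prev): list=[8, 4, 49, 3, 5, 1, 7, 2] cursor@8
After 5 (next): list=[8, 4, 49, 3, 5, 1, 7, 2] cursor@4
After 6 (next): list=[8, 4, 49, 3, 5, 1, 7, 2] cursor@49
After 7 (delete_current): list=[8, 4, 3, 5, 1, 7, 2] cursor@3
After 8 (insert_before(95)): list=[8, 4, 95, 3, 5, 1, 7, 2] cursor@3
After 9 (delete_current): list=[8, 4, 95, 5, 1, 7, 2] cursor@5
After 10 (next): list=[8, 4, 95, 5, 1, 7, 2] cursor@1

Answer: 8 4 5 1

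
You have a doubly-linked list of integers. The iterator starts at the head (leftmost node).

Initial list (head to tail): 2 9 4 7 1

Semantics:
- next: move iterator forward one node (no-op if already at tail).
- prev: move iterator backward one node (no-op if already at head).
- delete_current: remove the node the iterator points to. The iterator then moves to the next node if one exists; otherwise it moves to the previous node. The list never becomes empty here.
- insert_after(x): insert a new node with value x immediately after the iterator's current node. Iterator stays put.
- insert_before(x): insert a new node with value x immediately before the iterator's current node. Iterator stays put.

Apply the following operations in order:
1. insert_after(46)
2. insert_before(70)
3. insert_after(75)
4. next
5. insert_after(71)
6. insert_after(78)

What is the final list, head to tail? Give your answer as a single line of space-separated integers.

Answer: 70 2 75 78 71 46 9 4 7 1

Derivation:
After 1 (insert_after(46)): list=[2, 46, 9, 4, 7, 1] cursor@2
After 2 (insert_before(70)): list=[70, 2, 46, 9, 4, 7, 1] cursor@2
After 3 (insert_after(75)): list=[70, 2, 75, 46, 9, 4, 7, 1] cursor@2
After 4 (next): list=[70, 2, 75, 46, 9, 4, 7, 1] cursor@75
After 5 (insert_after(71)): list=[70, 2, 75, 71, 46, 9, 4, 7, 1] cursor@75
After 6 (insert_after(78)): list=[70, 2, 75, 78, 71, 46, 9, 4, 7, 1] cursor@75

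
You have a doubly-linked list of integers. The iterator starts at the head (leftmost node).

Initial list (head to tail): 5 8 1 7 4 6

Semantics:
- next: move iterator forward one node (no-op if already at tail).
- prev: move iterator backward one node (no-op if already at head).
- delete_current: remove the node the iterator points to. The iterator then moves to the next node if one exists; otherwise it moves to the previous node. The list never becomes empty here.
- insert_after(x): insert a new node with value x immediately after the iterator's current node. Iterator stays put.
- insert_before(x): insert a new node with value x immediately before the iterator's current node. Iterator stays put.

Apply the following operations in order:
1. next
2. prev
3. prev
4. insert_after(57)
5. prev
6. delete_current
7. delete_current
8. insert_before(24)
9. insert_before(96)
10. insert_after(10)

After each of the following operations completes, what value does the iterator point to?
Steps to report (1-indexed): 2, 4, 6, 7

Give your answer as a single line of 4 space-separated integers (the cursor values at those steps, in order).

After 1 (next): list=[5, 8, 1, 7, 4, 6] cursor@8
After 2 (prev): list=[5, 8, 1, 7, 4, 6] cursor@5
After 3 (prev): list=[5, 8, 1, 7, 4, 6] cursor@5
After 4 (insert_after(57)): list=[5, 57, 8, 1, 7, 4, 6] cursor@5
After 5 (prev): list=[5, 57, 8, 1, 7, 4, 6] cursor@5
After 6 (delete_current): list=[57, 8, 1, 7, 4, 6] cursor@57
After 7 (delete_current): list=[8, 1, 7, 4, 6] cursor@8
After 8 (insert_before(24)): list=[24, 8, 1, 7, 4, 6] cursor@8
After 9 (insert_before(96)): list=[24, 96, 8, 1, 7, 4, 6] cursor@8
After 10 (insert_after(10)): list=[24, 96, 8, 10, 1, 7, 4, 6] cursor@8

Answer: 5 5 57 8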